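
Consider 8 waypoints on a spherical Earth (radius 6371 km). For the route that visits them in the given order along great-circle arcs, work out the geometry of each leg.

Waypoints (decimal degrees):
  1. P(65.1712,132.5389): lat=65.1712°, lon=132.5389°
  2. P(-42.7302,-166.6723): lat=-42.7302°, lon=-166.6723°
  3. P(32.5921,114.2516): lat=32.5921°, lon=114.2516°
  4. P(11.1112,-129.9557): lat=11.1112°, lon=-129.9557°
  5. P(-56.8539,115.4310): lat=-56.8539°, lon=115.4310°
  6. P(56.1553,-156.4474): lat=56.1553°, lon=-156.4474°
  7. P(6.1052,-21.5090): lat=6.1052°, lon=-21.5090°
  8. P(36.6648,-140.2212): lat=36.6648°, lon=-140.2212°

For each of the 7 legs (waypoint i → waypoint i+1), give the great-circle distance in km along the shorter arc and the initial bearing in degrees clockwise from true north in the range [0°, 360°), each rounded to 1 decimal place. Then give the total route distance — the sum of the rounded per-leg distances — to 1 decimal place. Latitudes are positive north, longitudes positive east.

Leg 1: dist=13090.9 km, bearing=133.6°
Leg 2: dist=11605.7 km, bearing=301.4°
Leg 3: dist=11656.3 km, bearing=66.1°
Leg 4: dist=12524.1 km, bearing=212.6°
Leg 5: dist=14818.8 km, bearing=49.9°
Leg 6: dist=11967.7 km, bearing=47.6°
Leg 7: dist=12080.5 km, bearing=312.1°
Total: 87744.0 km

Leg 1: φ1=1.1374520, φ2=-0.7457827, Δφ=-1.8832347, Δλ=-5.2222206 rad; a=sin²(Δφ/2)+cosφ1·cosφ2·sin²(Δλ/2)=0.7326475986; c=2·atan2(√a, √(1-a))=2.054764406; dist=6371·c=13090.904 ≈ 13090.9 km; running total=13090.9 km
Leg 1 bearing: y=sinΔλ·cosφ2=0.64114100, x=cosφ1·sinφ2-sinφ1·cosφ2·cosΔλ=-0.61027748; θ=atan2(y, x)=133.5872° ≈ 133.6°
Leg 2: φ1=-0.7457827, φ2=0.5688395, Δφ=1.3146221, Δλ=4.9030470 rad; a=sin²(Δφ/2)+cosφ1·cosφ2·sin²(Δλ/2)=0.6241104153; c=2·atan2(√a, √(1-a))=1.821639498; dist=6371·c=11605.665 ≈ 11605.7 km; running total=24696.6 km
Leg 2 bearing: y=sinΔλ·cosφ2=-0.82725988, x=cosφ1·sinφ2-sinφ1·cosφ2·cosΔλ=0.50401142; θ=atan2(y, x)=-58.6480° <0 so +360° → 301.3520° ≈ 301.4°
Leg 3: φ1=0.5688395, φ2=0.1939270, Δφ=-0.3749124, Δλ=-4.2622214 rad; a=sin²(Δφ/2)+cosφ1·cosφ2·sin²(Δλ/2)=0.6279595668; c=2·atan2(√a, √(1-a))=1.829594707; dist=6371·c=11656.348 ≈ 11656.3 km; running total=36352.9 km
Leg 3 bearing: y=sinΔλ·cosφ2=0.88349671, x=cosφ1·sinφ2-sinφ1·cosφ2·cosΔλ=0.39235055; θ=atan2(y, x)=66.0546° ≈ 66.1°
Leg 4: φ1=0.1939270, φ2=-0.9922877, Δφ=-1.1862148, Δλ=4.2828059 rad; a=sin²(Δφ/2)+cosφ1·cosφ2·sin²(Δλ/2)=0.6924070625; c=2·atan2(√a, √(1-a))=1.965802758; dist=6371·c=12524.129 ≈ 12524.1 km; running total=48877.0 km
Leg 4 bearing: y=sinΔλ·cosφ2=-0.49709546, x=cosφ1·sinφ2-sinφ1·cosφ2·cosΔλ=-0.77769801; θ=atan2(y, x)=-147.4138° <0 so +360° → 212.5862° ≈ 212.6°
Leg 5: φ1=-0.9922877, φ2=0.9800949, Δφ=1.9723826, Δλ=-4.7451732 rad; a=sin²(Δφ/2)+cosφ1·cosφ2·sin²(Δλ/2)=0.8427102561; c=2·atan2(√a, √(1-a))=2.325977378; dist=6371·c=14818.802 ≈ 14818.8 km; running total=63695.8 km
Leg 5 bearing: y=sinΔλ·cosφ2=0.55664447, x=cosφ1·sinφ2-sinφ1·cosφ2·cosΔλ=0.46940990; θ=atan2(y, x)=49.8596° ≈ 49.9°
Leg 6: φ1=0.9800949, φ2=0.1065558, Δφ=-0.8735390, Δλ=2.3551194 rad; a=sin²(Δφ/2)+cosφ1·cosφ2·sin²(Δλ/2)=0.6514156257; c=2·atan2(√a, √(1-a))=1.878458330; dist=6371·c=11967.658 ≈ 11967.7 km; running total=75663.5 km
Leg 6 bearing: y=sinΔλ·cosφ2=0.70385179, x=cosφ1·sinφ2-sinφ1·cosφ2·cosΔλ=0.64256198; θ=atan2(y, x)=47.6063° ≈ 47.6°
Leg 7: φ1=0.1065558, φ2=0.6399215, Δφ=0.5333656, Δλ=-2.0719188 rad; a=sin²(Δφ/2)+cosφ1·cosφ2·sin²(Δλ/2)=0.6598321543; c=2·atan2(√a, √(1-a))=1.896171513; dist=6371·c=12080.509 ≈ 12080.5 km; running total=87744.0 km
Leg 7 bearing: y=sinΔλ·cosφ2=-0.70351431, x=cosφ1·sinφ2-sinφ1·cosφ2·cosΔλ=0.63473014; θ=atan2(y, x)=-47.9423° <0 so +360° → 312.0577° ≈ 312.1°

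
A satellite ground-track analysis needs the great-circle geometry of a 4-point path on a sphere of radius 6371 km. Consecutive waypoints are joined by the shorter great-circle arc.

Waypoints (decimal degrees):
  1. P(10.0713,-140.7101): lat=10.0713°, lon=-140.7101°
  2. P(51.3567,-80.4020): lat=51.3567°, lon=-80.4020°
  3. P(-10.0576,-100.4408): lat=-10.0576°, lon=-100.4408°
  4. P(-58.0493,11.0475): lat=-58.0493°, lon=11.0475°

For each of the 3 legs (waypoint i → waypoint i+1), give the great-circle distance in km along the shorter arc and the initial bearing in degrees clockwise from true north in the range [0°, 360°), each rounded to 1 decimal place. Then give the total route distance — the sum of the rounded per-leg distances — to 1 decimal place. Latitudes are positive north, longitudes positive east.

Leg 1: dist=7096.8 km, bearing=37.2°
Leg 2: dist=7096.1 km, bearing=202.1°
Leg 3: dist=10279.6 km, bearing=150.5°
Total: 24472.5 km

Leg 1: φ1=0.1757773, φ2=0.8963435, Δφ=0.7205662, Δλ=1.0525749 rad; a=sin²(Δφ/2)+cosφ1·cosφ2·sin²(Δλ/2)=0.2794296000; c=2·atan2(√a, √(1-a))=1.113926876; dist=6371·c=7096.828 ≈ 7096.8 km; running total=7096.8 km
Leg 1 bearing: y=sinΔλ·cosφ2=0.54247809, x=cosφ1·sinφ2-sinφ1·cosφ2·cosΔλ=0.71492120; θ=atan2(y, x)=37.1910° ≈ 37.2°
Leg 2: φ1=0.8963435, φ2=-0.1755382, Δφ=-1.0718817, Δλ=-0.3497430 rad; a=sin²(Δφ/2)+cosφ1·cosφ2·sin²(Δλ/2)=0.2793756230; c=2·atan2(√a, √(1-a))=1.113806581; dist=6371·c=7096.062 ≈ 7096.1 km; running total=14192.9 km
Leg 2 bearing: y=sinΔλ·cosφ2=-0.33739070, x=cosφ1·sinφ2-sinφ1·cosφ2·cosΔλ=-0.83154498; θ=atan2(y, x)=-157.9157° <0 so +360° → 202.0843° ≈ 202.1°
Leg 3: φ1=-0.1755382, φ2=-1.0131514, Δφ=-0.8376132, Δλ=1.9458379 rad; a=sin²(Δφ/2)+cosφ1·cosφ2·sin²(Δλ/2)=0.5213439884; c=2·atan2(√a, √(1-a))=1.613497279; dist=6371·c=10279.591 ≈ 10279.6 km; running total=24472.5 km
Leg 3 bearing: y=sinΔλ·cosφ2=0.49240668, x=cosφ1·sinφ2-sinφ1·cosφ2·cosΔλ=-0.86931778; θ=atan2(y, x)=150.4715° ≈ 150.5°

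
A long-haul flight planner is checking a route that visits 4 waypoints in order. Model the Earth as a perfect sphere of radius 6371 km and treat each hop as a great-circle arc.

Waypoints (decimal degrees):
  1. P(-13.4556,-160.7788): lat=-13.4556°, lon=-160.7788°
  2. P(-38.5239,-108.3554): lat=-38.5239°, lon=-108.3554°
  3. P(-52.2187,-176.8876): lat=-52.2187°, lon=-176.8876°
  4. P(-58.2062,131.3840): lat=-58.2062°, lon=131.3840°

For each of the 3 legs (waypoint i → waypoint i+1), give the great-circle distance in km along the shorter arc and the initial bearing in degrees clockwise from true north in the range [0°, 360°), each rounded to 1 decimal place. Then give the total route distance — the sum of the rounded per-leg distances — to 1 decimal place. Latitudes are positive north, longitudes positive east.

Leg 1: dist=5836.4 km, bearing=128.6°
Leg 2: dist=5349.8 km, bearing=230.0°
Leg 3: dist=3262.9 km, bearing=237.6°
Total: 14449.1 km

Leg 1: φ1=-0.2348445, φ2=-0.6723689, Δφ=-0.4375244, Δλ=0.9149609 rad; a=sin²(Δφ/2)+cosφ1·cosφ2·sin²(Δλ/2)=0.1955365225; c=2·atan2(√a, √(1-a))=0.916089200; dist=6371·c=5836.404 ≈ 5836.4 km; running total=5836.4 km
Leg 1 bearing: y=sinΔλ·cosφ2=0.62004145, x=cosφ1·sinφ2-sinφ1·cosφ2·cosΔλ=-0.49472878; θ=atan2(y, x)=128.5862° ≈ 128.6°
Leg 2: φ1=-0.6723689, φ2=-0.9113882, Δφ=-0.2390194, Δλ=-1.1961125 rad; a=sin²(Δφ/2)+cosφ1·cosφ2·sin²(Δλ/2)=0.1661596105; c=2·atan2(√a, √(1-a))=0.839707267; dist=6371·c=5349.775 ≈ 5349.8 km; running total=11186.2 km
Leg 2 bearing: y=sinΔλ·cosφ2=-0.57014561, x=cosφ1·sinφ2-sinφ1·cosφ2·cosΔλ=-0.47868189; θ=atan2(y, x)=-130.0161° <0 so +360° → 229.9839° ≈ 230.0°
Leg 3: φ1=-0.9113882, φ2=-1.0158898, Δφ=-0.1045016, Δλ=5.3803544 rad; a=sin²(Δφ/2)+cosφ1·cosφ2·sin²(Δλ/2)=0.0641548231; c=2·atan2(√a, √(1-a))=0.512155216; dist=6371·c=3262.941 ≈ 3262.9 km; running total=14449.1 km
Leg 3 bearing: y=sinΔλ·cosφ2=-0.41363209, x=cosφ1·sinφ2-sinφ1·cosφ2·cosΔλ=-0.26280111; θ=atan2(y, x)=-122.4298° <0 so +360° → 237.5702° ≈ 237.6°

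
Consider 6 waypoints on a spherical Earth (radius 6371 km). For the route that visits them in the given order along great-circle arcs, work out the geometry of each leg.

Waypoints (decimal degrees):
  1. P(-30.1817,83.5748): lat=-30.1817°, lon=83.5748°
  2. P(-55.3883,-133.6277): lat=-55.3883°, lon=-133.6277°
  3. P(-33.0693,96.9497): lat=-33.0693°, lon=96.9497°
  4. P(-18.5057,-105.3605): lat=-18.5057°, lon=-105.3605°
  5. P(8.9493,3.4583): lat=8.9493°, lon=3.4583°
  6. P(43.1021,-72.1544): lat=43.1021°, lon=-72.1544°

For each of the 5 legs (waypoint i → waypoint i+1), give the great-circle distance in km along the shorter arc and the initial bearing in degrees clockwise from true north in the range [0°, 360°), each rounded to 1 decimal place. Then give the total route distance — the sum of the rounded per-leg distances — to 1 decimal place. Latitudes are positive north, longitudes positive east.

Leg 1: φ1=-0.5267700, φ2=-0.9667082, Δφ=-0.4399382, Δλ=-3.7908988 rad; a=sin²(Δφ/2)+cosφ1·cosφ2·sin²(Δλ/2)=0.4886611845; c=2·atan2(√a, √(1-a))=1.548116752; dist=6371·c=9863.052 ≈ 9863.1 km; running total=9863.1 km
Leg 1 bearing: y=sinΔλ·cosφ2=0.34343918, x=cosφ1·sinφ2-sinφ1·cosφ2·cosΔλ=-0.93890109; θ=atan2(y, x)=159.9081° ≈ 159.9°
Leg 2: φ1=-0.9667082, φ2=-0.5771682, Δφ=0.3895400, Δλ=4.0243348 rad; a=sin²(Δφ/2)+cosφ1·cosφ2·sin²(Δλ/2)=0.4265966970; c=2·atan2(√a, √(1-a))=1.423457206; dist=6371·c=9068.846 ≈ 9068.8 km; running total=18931.9 km
Leg 2 bearing: y=sinΔλ·cosφ2=-0.64734953, x=cosφ1·sinφ2-sinφ1·cosφ2·cosΔλ=-0.74792139; θ=atan2(y, x)=-139.1228° <0 so +360° → 220.8772° ≈ 220.9°
Leg 3: φ1=-0.5771682, φ2=-0.3229854, Δφ=0.2541828, Δλ=-3.5309791 rad; a=sin²(Δφ/2)+cosφ1·cosφ2·sin²(Δλ/2)=0.7810008412; c=2·atan2(√a, √(1-a))=2.167600159; dist=6371·c=13809.781 ≈ 13809.8 km; running total=32741.7 km
Leg 3 bearing: y=sinΔλ·cosφ2=0.35999146, x=cosφ1·sinφ2-sinφ1·cosφ2·cosΔλ=-0.74468803; θ=atan2(y, x)=154.2003° ≈ 154.2°
Leg 4: φ1=-0.3229854, φ2=0.1561948, Δφ=0.4791801, Δλ=1.8992463 rad; a=sin²(Δφ/2)+cosφ1·cosφ2·sin²(Δλ/2)=0.6757736991; c=2·atan2(√a, √(1-a))=1.930019821; dist=6371·c=12296.156 ≈ 12296.2 km; running total=45037.9 km
Leg 4 bearing: y=sinΔλ·cosφ2=0.93502061, x=cosφ1·sinφ2-sinφ1·cosφ2·cosΔλ=0.04637772; θ=atan2(y, x)=87.1604° ≈ 87.2°
Leg 5: φ1=0.1561948, φ2=0.7522736, Δφ=0.5960788, Δλ=-1.3196906 rad; a=sin²(Δφ/2)+cosφ1·cosφ2·sin²(Δλ/2)=0.3572465241; c=2·atan2(√a, √(1-a))=1.281260971; dist=6371·c=8162.914 ≈ 8162.9 km; running total=53200.8 km
Leg 5 bearing: y=sinΔλ·cosφ2=-0.70723886, x=cosφ1·sinφ2-sinφ1·cosφ2·cosΔλ=0.64676037; θ=atan2(y, x)=-47.5575° <0 so +360° → 312.4425° ≈ 312.4°

Leg 1: dist=9863.1 km, bearing=159.9°
Leg 2: dist=9068.8 km, bearing=220.9°
Leg 3: dist=13809.8 km, bearing=154.2°
Leg 4: dist=12296.2 km, bearing=87.2°
Leg 5: dist=8162.9 km, bearing=312.4°
Total: 53200.8 km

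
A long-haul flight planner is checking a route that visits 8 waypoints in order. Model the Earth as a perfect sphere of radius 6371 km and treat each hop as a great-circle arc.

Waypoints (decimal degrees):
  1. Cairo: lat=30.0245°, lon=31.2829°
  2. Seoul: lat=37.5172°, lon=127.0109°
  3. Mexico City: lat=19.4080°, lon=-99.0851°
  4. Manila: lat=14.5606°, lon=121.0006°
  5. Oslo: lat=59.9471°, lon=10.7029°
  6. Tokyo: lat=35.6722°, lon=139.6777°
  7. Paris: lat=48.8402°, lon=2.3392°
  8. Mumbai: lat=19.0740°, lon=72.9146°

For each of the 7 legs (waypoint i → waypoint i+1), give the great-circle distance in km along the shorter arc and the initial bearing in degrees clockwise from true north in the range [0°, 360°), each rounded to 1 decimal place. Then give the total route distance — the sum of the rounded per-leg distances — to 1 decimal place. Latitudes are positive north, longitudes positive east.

Leg 1: dist=8488.5 km, bearing=54.3°
Leg 2: dist=12058.6 km, bearing=45.8°
Leg 3: dist=14226.7 km, bearing=307.8°
Leg 4: dist=9692.3 km, bearing=331.9°
Leg 5: dist=8405.2 km, bearing=40.7°
Leg 6: dist=9715.3 km, bearing=333.5°
Leg 7: dist=7013.1 km, bearing=91.4°
Total: 69599.7 km

Leg 1: φ1=0.5240264, φ2=0.6547987, Δφ=0.1307723, Δλ=1.6707688 rad; a=sin²(Δφ/2)+cosφ1·cosφ2·sin²(Δλ/2)=0.3819075631; c=2·atan2(√a, √(1-a))=1.332358567; dist=6371·c=8488.456 ≈ 8488.5 km; running total=8488.5 km
Leg 1 bearing: y=sinΔλ·cosφ2=0.78921019, x=cosφ1·sinφ2-sinφ1·cosφ2·cosΔλ=0.56688975; θ=atan2(y, x)=54.3103° ≈ 54.3°
Leg 2: φ1=0.6547987, φ2=0.3387335, Δφ=-0.3160652, Δλ=-3.9461196 rad; a=sin²(Δφ/2)+cosφ1·cosφ2·sin²(Δλ/2)=0.6582025537; c=2·atan2(√a, √(1-a))=1.892733821; dist=6371·c=12058.607 ≈ 12058.6 km; running total=20547.1 km
Leg 2 bearing: y=sinΔλ·cosφ2=0.67956105, x=cosφ1·sinφ2-sinφ1·cosφ2·cosΔλ=0.66187959; θ=atan2(y, x)=45.7552° ≈ 45.8°
Leg 3: φ1=0.3387335, φ2=0.2541304, Δφ=-0.0846031, Δλ=3.8412201 rad; a=sin²(Δφ/2)+cosφ1·cosφ2·sin²(Δλ/2)=0.8074456210; c=2·atan2(√a, √(1-a))=2.233044375; dist=6371·c=14226.726 ≈ 14226.7 km; running total=34773.8 km
Leg 3 bearing: y=sinΔλ·cosφ2=-0.62325105, x=cosφ1·sinφ2-sinφ1·cosφ2·cosΔλ=0.48318412; θ=atan2(y, x)=-52.2149° <0 so +360° → 307.7851° ≈ 307.8°
Leg 4: φ1=0.2541304, φ2=1.0462743, Δφ=0.7921439, Δλ=-1.9250580 rad; a=sin²(Δφ/2)+cosφ1·cosφ2·sin²(Δλ/2)=0.4752703216; c=2·atan2(√a, √(1-a))=1.521316783; dist=6371·c=9692.309 ≈ 9692.3 km; running total=44466.1 km
Leg 4 bearing: y=sinΔλ·cosφ2=-0.46970116, x=cosφ1·sinφ2-sinφ1·cosφ2·cosΔλ=0.88143893; θ=atan2(y, x)=-28.0523° <0 so +360° → 331.9477° ≈ 331.9°
Leg 5: φ1=1.0462743, φ2=0.6225973, Δφ=-0.4236769, Δλ=2.2510349 rad; a=sin²(Δφ/2)+cosφ1·cosφ2·sin²(Δλ/2)=0.3755691045; c=2·atan2(√a, √(1-a))=1.319291431; dist=6371·c=8405.206 ≈ 8405.2 km; running total=52871.3 km
Leg 5 bearing: y=sinΔλ·cosφ2=0.63155219, x=cosφ1·sinφ2-sinφ1·cosφ2·cosΔλ=0.73430895; θ=atan2(y, x)=40.6976° ≈ 40.7°
Leg 6: φ1=0.6225973, φ2=0.8524223, Δφ=0.2298250, Δλ=-2.3970090 rad; a=sin²(Δφ/2)+cosφ1·cosφ2·sin²(Δλ/2)=0.4770705580; c=2·atan2(√a, √(1-a))=1.524921354; dist=6371·c=9715.274 ≈ 9715.3 km; running total=62586.6 km
Leg 6 bearing: y=sinΔλ·cosφ2=-0.44601339, x=cosφ1·sinφ2-sinφ1·cosφ2·cosΔλ=0.89385067; θ=atan2(y, x)=-26.5183° <0 so +360° → 333.4817° ≈ 333.5°
Leg 7: φ1=0.8524223, φ2=0.3329041, Δφ=-0.5195182, Δλ=1.2317731 rad; a=sin²(Δφ/2)+cosφ1·cosφ2·sin²(Δλ/2)=0.2735515722; c=2·atan2(√a, √(1-a))=1.100784471; dist=6371·c=7013.098 ≈ 7013.1 km; running total=69599.7 km
Leg 7 bearing: y=sinΔλ·cosφ2=0.89130232, x=cosφ1·sinφ2-sinφ1·cosφ2·cosΔλ=-0.02155476; θ=atan2(y, x)=91.3853° ≈ 91.4°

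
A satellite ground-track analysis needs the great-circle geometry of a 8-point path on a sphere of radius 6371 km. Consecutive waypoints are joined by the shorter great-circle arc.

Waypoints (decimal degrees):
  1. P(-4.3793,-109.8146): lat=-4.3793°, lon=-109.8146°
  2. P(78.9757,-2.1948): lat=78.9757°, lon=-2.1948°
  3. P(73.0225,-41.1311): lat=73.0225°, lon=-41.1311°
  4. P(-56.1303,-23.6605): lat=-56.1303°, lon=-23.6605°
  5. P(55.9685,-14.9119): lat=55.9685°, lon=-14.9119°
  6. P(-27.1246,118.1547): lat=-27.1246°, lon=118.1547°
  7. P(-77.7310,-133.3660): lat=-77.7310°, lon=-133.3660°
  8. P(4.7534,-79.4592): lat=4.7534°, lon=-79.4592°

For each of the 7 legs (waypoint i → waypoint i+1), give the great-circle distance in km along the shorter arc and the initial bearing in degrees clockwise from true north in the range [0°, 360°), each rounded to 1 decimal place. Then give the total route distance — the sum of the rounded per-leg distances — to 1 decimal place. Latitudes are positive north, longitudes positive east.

Leg 1: φ1=-0.0764332, φ2=1.3783860, Δφ=1.4548192, Δλ=1.8783199 rad; a=sin²(Δφ/2)+cosφ1·cosφ2·sin²(Δλ/2)=0.5663322273; c=2·atan2(√a, √(1-a))=1.703853042; dist=6371·c=10855.248 ≈ 10855.2 km; running total=10855.2 km
Leg 1 bearing: y=sinΔλ·cosφ2=0.18225418, x=cosφ1·sinφ2-sinφ1·cosφ2·cosΔλ=0.97426052; θ=atan2(y, x)=10.5958° ≈ 10.6°
Leg 2: φ1=1.3783860, φ2=1.2744831, Δφ=-0.1039029, Δλ=-0.6795666 rad; a=sin²(Δφ/2)+cosφ1·cosφ2·sin²(Δλ/2)=0.0088987640; c=2·atan2(√a, √(1-a))=0.188947463; dist=6371·c=1203.784 ≈ 1203.8 km; running total=12059.0 km
Leg 2 bearing: y=sinΔλ·cosφ2=-0.18350672, x=cosφ1·sinφ2-sinφ1·cosφ2·cosΔλ=-0.04004480; θ=atan2(y, x)=-102.3101° <0 so +360° → 257.6899° ≈ 257.7°
Leg 3: φ1=1.2744831, φ2=-0.9796585, Δφ=-2.2541416, Δλ=0.3049195 rad; a=sin²(Δφ/2)+cosφ1·cosφ2·sin²(Δλ/2)=0.8194486505; c=2·atan2(√a, √(1-a))=2.263860343; dist=6371·c=14423.054 ≈ 14423.1 km; running total=26482.1 km
Leg 3 bearing: y=sinΔλ·cosφ2=0.16731242, x=cosφ1·sinφ2-sinφ1·cosφ2·cosΔλ=-0.75087735; θ=atan2(y, x)=167.4384° ≈ 167.4°
Leg 4: φ1=-0.9796585, φ2=0.9768346, Δφ=1.9564931, Δλ=0.1526919 rad; a=sin²(Δφ/2)+cosφ1·cosφ2·sin²(Δλ/2)=0.6899168460; c=2·atan2(√a, √(1-a))=1.960412835; dist=6371·c=12489.790 ≈ 12489.8 km; running total=38971.9 km
Leg 4 bearing: y=sinΔλ·cosφ2=0.08512213, x=cosφ1·sinφ2-sinφ1·cosφ2·cosΔλ=0.92113006; θ=atan2(y, x)=5.2797° ≈ 5.3°
Leg 5: φ1=0.9768346, φ2=-0.4734136, Δφ=-1.4502482, Δλ=2.3224503 rad; a=sin²(Δφ/2)+cosφ1·cosφ2·sin²(Δλ/2)=0.8589824501; c=2·atan2(√a, √(1-a))=2.371670559; dist=6371·c=15109.913 ≈ 15109.9 km; running total=54081.8 km
Leg 5 bearing: y=sinΔλ·cosφ2=0.65021133, x=cosφ1·sinφ2-sinφ1·cosφ2·cosΔλ=0.24849876; θ=atan2(y, x)=69.0841° ≈ 69.1°
Leg 6: φ1=-0.4734136, φ2=-1.3566619, Δφ=-0.8832483, Δλ=-4.3898644 rad; a=sin²(Δφ/2)+cosφ1·cosφ2·sin²(Δλ/2)=0.3072165312; c=2·atan2(√a, √(1-a))=1.174974136; dist=6371·c=7485.760 ≈ 7485.8 km; running total=61567.6 km
Leg 6 bearing: y=sinΔλ·cosφ2=0.20154476, x=cosφ1·sinφ2-sinφ1·cosφ2·cosΔλ=-0.90039872; θ=atan2(y, x)=167.3829° ≈ 167.4°
Leg 7: φ1=-1.3566619, φ2=0.0829625, Δφ=1.4396244, Δλ=0.9408511 rad; a=sin²(Δφ/2)+cosφ1·cosφ2·sin²(Δλ/2)=0.4781102060; c=2·atan2(√a, √(1-a))=1.527002742; dist=6371·c=9728.534 ≈ 9728.5 km; running total=71296.1 km
Leg 7 bearing: y=sinΔλ·cosφ2=0.80528055, x=cosφ1·sinφ2-sinφ1·cosφ2·cosΔλ=0.59127538; θ=atan2(y, x)=53.7121° ≈ 53.7°

Leg 1: dist=10855.2 km, bearing=10.6°
Leg 2: dist=1203.8 km, bearing=257.7°
Leg 3: dist=14423.1 km, bearing=167.4°
Leg 4: dist=12489.8 km, bearing=5.3°
Leg 5: dist=15109.9 km, bearing=69.1°
Leg 6: dist=7485.8 km, bearing=167.4°
Leg 7: dist=9728.5 km, bearing=53.7°
Total: 71296.1 km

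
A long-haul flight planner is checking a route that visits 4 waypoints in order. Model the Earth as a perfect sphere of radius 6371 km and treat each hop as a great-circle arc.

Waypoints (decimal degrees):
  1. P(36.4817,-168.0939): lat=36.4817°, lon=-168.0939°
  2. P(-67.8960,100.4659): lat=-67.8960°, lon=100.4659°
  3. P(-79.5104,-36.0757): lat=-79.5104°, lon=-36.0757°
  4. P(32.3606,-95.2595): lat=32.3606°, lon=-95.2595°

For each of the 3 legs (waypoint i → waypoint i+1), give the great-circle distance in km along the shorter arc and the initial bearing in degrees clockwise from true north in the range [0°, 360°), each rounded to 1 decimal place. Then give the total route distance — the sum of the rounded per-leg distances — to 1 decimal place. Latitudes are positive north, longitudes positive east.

Leg 1: dist=13782.6 km, bearing=207.0°
Leg 2: dist=3395.7 km, bearing=194.3°
Leg 3: dist=12963.6 km, bearing=305.8°
Total: 30141.9 km

Leg 1: φ1=0.6367258, φ2=-1.1850087, Δφ=-1.8217345, Δλ=4.6872527 rad; a=sin²(Δφ/2)+cosφ1·cosφ2·sin²(Δλ/2)=0.7792355383; c=2·atan2(√a, √(1-a))=2.163337847; dist=6371·c=13782.625 ≈ 13782.6 km; running total=13782.6 km
Leg 1 bearing: y=sinΔλ·cosφ2=-0.37617008, x=cosφ1·sinφ2-sinφ1·cosφ2·cosΔλ=-0.73932816; θ=atan2(y, x)=-153.0330° <0 so +360° → 206.9670° ≈ 207.0°
Leg 2: φ1=-1.1850087, φ2=-1.3877183, Δφ=-0.2027095, Δλ=-2.3831005 rad; a=sin²(Δφ/2)+cosφ1·cosφ2·sin²(Δλ/2)=0.0693540669; c=2·atan2(√a, √(1-a))=0.532989616; dist=6371·c=3395.677 ≈ 3395.7 km; running total=17178.3 km
Leg 2 bearing: y=sinΔλ·cosφ2=-0.12522389, x=cosφ1·sinφ2-sinφ1·cosφ2·cosΔλ=-0.49243812; θ=atan2(y, x)=-165.7325° <0 so +360° → 194.2675° ≈ 194.3°
Leg 3: φ1=-1.3877183, φ2=0.5647990, Δφ=1.9525173, Δλ=-1.0329522 rad; a=sin²(Δφ/2)+cosφ1·cosφ2·sin²(Δλ/2)=0.7237601151; c=2·atan2(√a, √(1-a))=2.034786793; dist=6371·c=12963.627 ≈ 12963.6 km; running total=30141.9 km
Leg 3 bearing: y=sinΔλ·cosφ2=-0.72543783, x=cosφ1·sinφ2-sinφ1·cosφ2·cosΔλ=0.52293938; θ=atan2(y, x)=-54.2137° <0 so +360° → 305.7863° ≈ 305.8°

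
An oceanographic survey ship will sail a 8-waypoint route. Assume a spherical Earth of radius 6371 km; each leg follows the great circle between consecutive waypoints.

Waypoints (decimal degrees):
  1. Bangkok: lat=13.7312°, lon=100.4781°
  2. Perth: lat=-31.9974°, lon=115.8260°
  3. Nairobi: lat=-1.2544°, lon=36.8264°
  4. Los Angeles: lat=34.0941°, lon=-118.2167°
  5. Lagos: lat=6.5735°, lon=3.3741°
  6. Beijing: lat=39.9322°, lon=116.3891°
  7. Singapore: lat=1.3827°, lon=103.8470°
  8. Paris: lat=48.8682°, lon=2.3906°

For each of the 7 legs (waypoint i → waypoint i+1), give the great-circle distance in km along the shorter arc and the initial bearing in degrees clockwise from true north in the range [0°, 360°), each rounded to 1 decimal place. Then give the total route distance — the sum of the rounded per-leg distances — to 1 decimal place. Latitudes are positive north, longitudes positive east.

Leg 1: φ1=0.2396547, φ2=-0.5584600, Δφ=-0.7981146, Δλ=0.2678714 rad; a=sin²(Δφ/2)+cosφ1·cosφ2·sin²(Δλ/2)=0.1656614394; c=2·atan2(√a, √(1-a))=0.838368098; dist=6371·c=5341.243 ≈ 5341.2 km; running total=5341.2 km
Leg 1 bearing: y=sinΔλ·cosφ2=0.22446717, x=cosφ1·sinφ2-sinφ1·cosφ2·cosΔλ=-0.70886204; θ=atan2(y, x)=162.4292° ≈ 162.4°
Leg 2: φ1=-0.5584600, φ2=-0.0218934, Δφ=0.5365666, Δλ=-1.3788031 rad; a=sin²(Δφ/2)+cosφ1·cosφ2·sin²(Δλ/2)=0.4133066029; c=2·atan2(√a, √(1-a))=1.396528811; dist=6371·c=8897.285 ≈ 8897.3 km; running total=14238.5 km
Leg 2 bearing: y=sinΔλ·cosφ2=-0.98139060, x=cosφ1·sinφ2-sinφ1·cosφ2·cosΔλ=0.08251971; θ=atan2(y, x)=-85.1936° <0 so +360° → 274.8064° ≈ 274.8°
Leg 3: φ1=-0.0218934, φ2=0.5950543, Δφ=0.6169477, Δλ=-2.7060126 rad; a=sin²(Δφ/2)+cosφ1·cosφ2·sin²(Δλ/2)=0.8814422128; c=2·atan2(√a, √(1-a))=2.438559136; dist=6371·c=15536.060 ≈ 15536.1 km; running total=29774.6 km
Leg 3 bearing: y=sinΔλ·cosφ2=-0.34941314, x=cosφ1·sinφ2-sinφ1·cosφ2·cosΔλ=0.54398328; θ=atan2(y, x)=-32.7136° <0 so +360° → 327.2864° ≈ 327.3°
Leg 4: φ1=0.5950543, φ2=0.1147292, Δφ=-0.4803251, Δλ=2.1221598 rad; a=sin²(Δφ/2)+cosφ1·cosφ2·sin²(Δλ/2)=0.6833930489; c=2·atan2(√a, √(1-a))=1.946348310; dist=6371·c=12400.185 ≈ 12400.2 km; running total=42174.8 km
Leg 4 bearing: y=sinΔλ·cosφ2=0.84621110, x=cosφ1·sinφ2-sinφ1·cosφ2·cosΔλ=0.38651615; θ=atan2(y, x)=65.4509° ≈ 65.5°
Leg 5: φ1=0.1147292, φ2=0.6969484, Δφ=0.5822191, Δλ=1.9724839 rad; a=sin²(Δφ/2)+cosφ1·cosφ2·sin²(Δλ/2)=0.6121736156; c=2·atan2(√a, √(1-a))=1.797069468; dist=6371·c=11449.130 ≈ 11449.1 km; running total=53623.9 km
Leg 5 bearing: y=sinΔλ·cosφ2=0.70576884, x=cosφ1·sinφ2-sinφ1·cosφ2·cosΔλ=0.67198115; θ=atan2(y, x)=46.4048° ≈ 46.4°
Leg 6: φ1=0.6969484, φ2=0.0241327, Δφ=-0.6728157, Δλ=-0.2189009 rad; a=sin²(Δφ/2)+cosφ1·cosφ2·sin²(Δλ/2)=0.1181115511; c=2·atan2(√a, √(1-a))=0.701651998; dist=6371·c=4470.225 ≈ 4470.2 km; running total=58094.1 km
Leg 6 bearing: y=sinΔλ·cosφ2=-0.21709369, x=cosφ1·sinφ2-sinφ1·cosφ2·cosΔλ=-0.60787760; θ=atan2(y, x)=-160.3466° <0 so +360° → 199.6534° ≈ 199.7°
Leg 7: φ1=0.0241327, φ2=0.8529110, Δφ=0.8287783, Δλ=-1.7707482 rad; a=sin²(Δφ/2)+cosφ1·cosφ2·sin²(Δλ/2)=0.5562196981; c=2·atan2(√a, √(1-a))=1.683474002; dist=6371·c=10725.413 ≈ 10725.4 km; running total=68819.5 km
Leg 7 bearing: y=sinΔλ·cosφ2=-0.64468760, x=cosφ1·sinφ2-sinφ1·cosφ2·cosΔλ=0.75613179; θ=atan2(y, x)=-40.4513° <0 so +360° → 319.5487° ≈ 319.5°

Leg 1: dist=5341.2 km, bearing=162.4°
Leg 2: dist=8897.3 km, bearing=274.8°
Leg 3: dist=15536.1 km, bearing=327.3°
Leg 4: dist=12400.2 km, bearing=65.5°
Leg 5: dist=11449.1 km, bearing=46.4°
Leg 6: dist=4470.2 km, bearing=199.7°
Leg 7: dist=10725.4 km, bearing=319.5°
Total: 68819.5 km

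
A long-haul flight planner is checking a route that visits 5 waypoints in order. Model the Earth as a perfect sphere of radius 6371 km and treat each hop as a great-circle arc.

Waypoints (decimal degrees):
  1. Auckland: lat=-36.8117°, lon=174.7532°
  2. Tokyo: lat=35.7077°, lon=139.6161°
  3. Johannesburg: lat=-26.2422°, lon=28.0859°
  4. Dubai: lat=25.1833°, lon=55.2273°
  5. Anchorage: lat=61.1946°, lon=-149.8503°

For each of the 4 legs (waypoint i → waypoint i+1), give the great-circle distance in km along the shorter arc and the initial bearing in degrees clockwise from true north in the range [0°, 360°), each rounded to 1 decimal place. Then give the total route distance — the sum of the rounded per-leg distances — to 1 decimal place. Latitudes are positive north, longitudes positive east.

Leg 1: dist=8842.0 km, bearing=331.6°
Leg 2: dist=13531.6 km, bearing=258.7°
Leg 3: dist=6417.5 km, bearing=29.2°
Leg 4: dist=10148.2 km, bearing=11.8°
Total: 38939.3 km

Leg 1: φ1=-0.6424854, φ2=0.6232169, Δφ=1.2657023, Δλ=-0.6132581 rad; a=sin²(Δφ/2)+cosφ1·cosφ2·sin²(Δλ/2)=0.4090399586; c=2·atan2(√a, √(1-a))=1.387857561; dist=6371·c=8842.041 ≈ 8842.0 km; running total=8842.0 km
Leg 1 bearing: y=sinΔλ·cosφ2=-0.46733727, x=cosφ1·sinφ2-sinφ1·cosφ2·cosΔλ=0.86515950; θ=atan2(y, x)=-28.3768° <0 so +360° → 331.6232° ≈ 331.6°
Leg 2: φ1=0.6232169, φ2=-0.4580128, Δφ=-1.0812297, Δλ=-1.9465692 rad; a=sin²(Δφ/2)+cosφ1·cosφ2·sin²(Δλ/2)=0.7626779194; c=2·atan2(√a, √(1-a))=2.123929585; dist=6371·c=13531.555 ≈ 13531.6 km; running total=22373.6 km
Leg 2 bearing: y=sinΔλ·cosφ2=-0.83434878, x=cosφ1·sinφ2-sinφ1·cosφ2·cosΔλ=-0.16692318; θ=atan2(y, x)=-101.3135° <0 so +360° → 258.6865° ≈ 258.7°
Leg 3: φ1=-0.4580128, φ2=0.4395315, Δφ=0.8975443, Δλ=0.4737068 rad; a=sin²(Δφ/2)+cosφ1·cosφ2·sin²(Δλ/2)=0.2329238862; c=2·atan2(√a, √(1-a))=1.007291718; dist=6371·c=6417.456 ≈ 6417.5 km; running total=28791.1 km
Leg 3 bearing: y=sinΔλ·cosφ2=0.41282786, x=cosφ1·sinφ2-sinφ1·cosφ2·cosΔλ=0.73773610; θ=atan2(y, x)=29.2308° ≈ 29.2°
Leg 4: φ1=0.4395315, φ2=1.0680473, Δφ=0.6285158, Δλ=-3.5792793 rad; a=sin²(Δφ/2)+cosφ1·cosφ2·sin²(Δλ/2)=0.5110360690; c=2·atan2(√a, √(1-a))=1.592870257; dist=6371·c=10148.176 ≈ 10148.2 km; running total=38939.3 km
Leg 4 bearing: y=sinΔλ·cosφ2=0.20422406, x=cosφ1·sinφ2-sinφ1·cosφ2·cosΔλ=0.97867531; θ=atan2(y, x)=11.7870° ≈ 11.8°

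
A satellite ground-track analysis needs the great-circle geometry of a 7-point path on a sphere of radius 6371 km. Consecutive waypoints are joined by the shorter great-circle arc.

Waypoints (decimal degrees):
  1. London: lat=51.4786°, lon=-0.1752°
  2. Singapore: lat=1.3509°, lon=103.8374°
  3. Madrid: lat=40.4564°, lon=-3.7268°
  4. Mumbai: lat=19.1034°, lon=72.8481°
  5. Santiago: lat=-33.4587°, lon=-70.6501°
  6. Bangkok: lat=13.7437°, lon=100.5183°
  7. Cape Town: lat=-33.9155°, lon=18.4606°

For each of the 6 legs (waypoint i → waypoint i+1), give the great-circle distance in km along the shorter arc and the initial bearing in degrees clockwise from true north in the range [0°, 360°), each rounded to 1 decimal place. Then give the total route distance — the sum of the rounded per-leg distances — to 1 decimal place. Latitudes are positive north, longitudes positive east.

Leg 1: φ1=0.8984711, φ2=0.0235777, Δφ=-0.8748934, Δλ=1.8153623 rad; a=sin²(Δφ/2)+cosφ1·cosφ2·sin²(Δλ/2)=0.5661583651; c=2·atan2(√a, √(1-a))=1.703502225; dist=6371·c=10853.013 ≈ 10853.0 km; running total=10853.0 km
Leg 1 bearing: y=sinΔλ·cosφ2=0.96997283, x=cosφ1·sinφ2-sinφ1·cosφ2·cosΔλ=0.20407104; θ=atan2(y, x)=78.1189° ≈ 78.1°
Leg 2: φ1=0.0235777, φ2=0.7060974, Δφ=0.6825197, Δλ=-1.8773494 rad; a=sin²(Δφ/2)+cosφ1·cosφ2·sin²(Δλ/2)=0.6071293986; c=2·atan2(√a, √(1-a))=1.786729268; dist=6371·c=11383.252 ≈ 11383.3 km; running total=22236.3 km
Leg 2 bearing: y=sinΔλ·cosφ2=-0.72542635, x=cosφ1·sinφ2-sinφ1·cosφ2·cosΔλ=0.65410227; θ=atan2(y, x)=-47.9597° <0 so +360° → 312.0403° ≈ 312.0°
Leg 3: φ1=0.7060974, φ2=0.3334172, Δφ=-0.3726802, Δλ=1.3364841 rad; a=sin²(Δφ/2)+cosφ1·cosφ2·sin²(Δλ/2)=0.3103548025; c=2·atan2(√a, √(1-a))=1.181767061; dist=6371·c=7529.038 ≈ 7529.0 km; running total=29765.3 km
Leg 3 bearing: y=sinΔλ·cosφ2=0.91910860, x=cosφ1·sinφ2-sinφ1·cosφ2·cosΔλ=0.10666857; θ=atan2(y, x)=83.3801° ≈ 83.4°
Leg 4: φ1=0.3334172, φ2=-0.5839645, Δφ=-0.9173817, Δλ=-2.5045161 rad; a=sin²(Δφ/2)+cosφ1·cosφ2·sin²(Δλ/2)=0.9070674293; c=2·atan2(√a, √(1-a))=2.522034075; dist=6371·c=16067.879 ≈ 16067.9 km; running total=45833.2 km
Leg 4 bearing: y=sinΔλ·cosφ2=-0.49627188, x=cosφ1·sinφ2-sinφ1·cosφ2·cosΔλ=-0.30149404; θ=atan2(y, x)=-121.2794° <0 so +360° → 238.7206° ≈ 238.7°
Leg 5: φ1=-0.5839645, φ2=0.2398728, Δφ=0.8238373, Δλ=2.9874522 rad; a=sin²(Δφ/2)+cosφ1·cosφ2·sin²(Δλ/2)=0.9658870422; c=2·atan2(√a, √(1-a))=2.770065688; dist=6371·c=17648.088 ≈ 17648.1 km; running total=63481.3 km
Leg 5 bearing: y=sinΔλ·cosφ2=0.14913498, x=cosφ1·sinφ2-sinφ1·cosφ2·cosΔλ=-0.33099216; θ=atan2(y, x)=155.7451° ≈ 155.7°
Leg 6: φ1=0.2398728, φ2=-0.5919371, Δφ=-0.8318100, Δλ=-1.4321770 rad; a=sin²(Δφ/2)+cosφ1·cosφ2·sin²(Δλ/2)=0.5105891454; c=2·atan2(√a, √(1-a))=1.591976201; dist=6371·c=10142.480 ≈ 10142.5 km; running total=73623.8 km
Leg 6 bearing: y=sinΔλ·cosφ2=-0.82190111, x=cosφ1·sinφ2-sinφ1·cosφ2·cosΔλ=-0.56923637; θ=atan2(y, x)=-124.7059° <0 so +360° → 235.2941° ≈ 235.3°

Leg 1: dist=10853.0 km, bearing=78.1°
Leg 2: dist=11383.3 km, bearing=312.0°
Leg 3: dist=7529.0 km, bearing=83.4°
Leg 4: dist=16067.9 km, bearing=238.7°
Leg 5: dist=17648.1 km, bearing=155.7°
Leg 6: dist=10142.5 km, bearing=235.3°
Total: 73623.8 km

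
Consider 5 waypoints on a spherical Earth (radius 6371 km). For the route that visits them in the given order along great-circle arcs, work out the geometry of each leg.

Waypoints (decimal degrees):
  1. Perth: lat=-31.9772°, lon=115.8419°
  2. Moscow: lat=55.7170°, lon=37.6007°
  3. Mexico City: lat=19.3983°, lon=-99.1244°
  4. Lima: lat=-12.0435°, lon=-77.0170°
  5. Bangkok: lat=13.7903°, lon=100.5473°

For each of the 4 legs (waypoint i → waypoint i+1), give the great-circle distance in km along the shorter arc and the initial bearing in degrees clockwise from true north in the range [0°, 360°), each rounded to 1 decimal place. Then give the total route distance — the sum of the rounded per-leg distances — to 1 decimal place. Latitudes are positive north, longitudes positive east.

Leg 1: dist=12219.1 km, bearing=324.1°
Leg 2: dist=10725.2 km, bearing=319.4°
Leg 3: dist=4252.9 km, bearing=143.5°
Leg 4: dist=19687.4 km, bearing=53.4°
Total: 46884.6 km

Leg 1: φ1=-0.5581074, φ2=0.9724451, Δφ=1.5305525, Δλ=-1.3655666 rad; a=sin²(Δφ/2)+cosφ1·cosφ2·sin²(Δλ/2)=0.6701007981; c=2·atan2(√a, √(1-a))=1.917927600; dist=6371·c=12219.117 ≈ 12219.1 km; running total=12219.1 km
Leg 1 bearing: y=sinΔλ·cosφ2=-0.55146001, x=cosφ1·sinφ2-sinφ1·cosφ2·cosΔλ=0.76167889; θ=atan2(y, x)=-35.9048° <0 so +360° → 324.0952° ≈ 324.1°
Leg 2: φ1=0.9724451, φ2=0.3385642, Δφ=-0.6338809, Δλ=-2.3863032 rad; a=sin²(Δφ/2)+cosφ1·cosφ2·sin²(Δλ/2)=0.5561993279; c=2·atan2(√a, √(1-a))=1.683433002; dist=6371·c=10725.152 ≈ 10725.2 km; running total=22944.3 km
Leg 2 bearing: y=sinΔλ·cosφ2=-0.64658538, x=cosφ1·sinφ2-sinφ1·cosφ2·cosΔλ=0.75451566; θ=atan2(y, x)=-40.5951° <0 so +360° → 319.4049° ≈ 319.4°
Leg 3: φ1=0.3385642, φ2=-0.2101987, Δφ=-0.5487629, Δλ=0.3858469 rad; a=sin²(Δφ/2)+cosφ1·cosφ2·sin²(Δλ/2)=0.1073248018; c=2·atan2(√a, √(1-a))=0.667534381; dist=6371·c=4252.862 ≈ 4252.9 km; running total=27197.2 km
Leg 3 bearing: y=sinΔλ·cosφ2=0.36806040, x=cosφ1·sinφ2-sinφ1·cosφ2·cosΔλ=-0.49775124; θ=atan2(y, x)=143.5191° ≈ 143.5°
Leg 4: φ1=-0.2101987, φ2=0.2406861, Δφ=0.4508849, Δλ=3.0990817 rad; a=sin²(Δφ/2)+cosφ1·cosφ2·sin²(Δλ/2)=0.9993385969; c=2·atan2(√a, √(1-a))=3.090151465; dist=6371·c=19687.355 ≈ 19687.4 km; running total=46884.6 km
Leg 4 bearing: y=sinΔλ·cosφ2=0.04127316, x=cosφ1·sinφ2-sinφ1·cosφ2·cosΔλ=0.03066576; θ=atan2(y, x)=53.3878° ≈ 53.4°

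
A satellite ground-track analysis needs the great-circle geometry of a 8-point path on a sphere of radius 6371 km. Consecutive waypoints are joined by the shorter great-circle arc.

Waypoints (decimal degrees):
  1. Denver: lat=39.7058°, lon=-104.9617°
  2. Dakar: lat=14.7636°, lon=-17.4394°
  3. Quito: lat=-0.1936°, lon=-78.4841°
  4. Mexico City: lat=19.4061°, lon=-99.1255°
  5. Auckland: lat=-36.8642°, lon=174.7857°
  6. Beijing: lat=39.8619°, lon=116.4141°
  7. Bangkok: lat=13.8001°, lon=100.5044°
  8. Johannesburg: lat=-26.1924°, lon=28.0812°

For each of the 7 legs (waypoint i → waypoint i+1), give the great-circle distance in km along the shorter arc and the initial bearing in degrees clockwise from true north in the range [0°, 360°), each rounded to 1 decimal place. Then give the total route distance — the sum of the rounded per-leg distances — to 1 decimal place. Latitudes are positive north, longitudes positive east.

Leg 1: dist=8757.5 km, bearing=80.1°
Leg 2: dist=6909.9 km, bearing=261.8°
Leg 3: dist=3132.9 km, bearing=315.2°
Leg 4: dist=10953.0 km, bearing=233.8°
Leg 5: dist=10405.8 km, bearing=319.1°
Leg 6: dist=3287.9 km, bearing=212.6°
Leg 7: dist=8997.5 km, bearing=240.0°
Total: 52444.5 km

Leg 1: φ1=0.6929969, φ2=0.2576734, Δφ=-0.4353235, Δλ=1.5275523 rad; a=sin²(Δφ/2)+cosφ1·cosφ2·sin²(Δλ/2)=0.4025206287; c=2·atan2(√a, √(1-a))=1.374580941; dist=6371·c=8757.455 ≈ 8757.5 km; running total=8757.5 km
Leg 1 bearing: y=sinΔλ·cosφ2=0.96608147, x=cosφ1·sinφ2-sinφ1·cosφ2·cosΔλ=0.16934489; θ=atan2(y, x)=80.0576° ≈ 80.1°
Leg 2: φ1=0.2576734, φ2=-0.0033790, Δφ=-0.2610524, Δλ=-1.0654310 rad; a=sin²(Δφ/2)+cosφ1·cosφ2·sin²(Δλ/2)=0.2663599168; c=2·atan2(√a, √(1-a))=1.084584413; dist=6371·c=6909.887 ≈ 6909.9 km; running total=15667.4 km
Leg 2 bearing: y=sinΔλ·cosφ2=-0.87499268, x=cosφ1·sinφ2-sinφ1·cosφ2·cosΔλ=-0.12663753; θ=atan2(y, x)=-98.2352° <0 so +360° → 261.7648° ≈ 261.8°
Leg 3: φ1=-0.0033790, φ2=0.3387003, Δφ=0.3420793, Δλ=-0.3602604 rad; a=sin²(Δφ/2)+cosφ1·cosφ2·sin²(Δλ/2)=0.0592441471; c=2·atan2(√a, √(1-a))=0.491741967; dist=6371·c=3132.888 ≈ 3132.9 km; running total=18800.3 km
Leg 3 bearing: y=sinΔλ·cosφ2=-0.33249042, x=cosφ1·sinφ2-sinφ1·cosφ2·cosΔλ=0.33524205; θ=atan2(y, x)=-44.7639° <0 so +360° → 315.2361° ≈ 315.2°
Leg 4: φ1=0.3387003, φ2=-0.6434017, Δφ=-0.9821020, Δλ=4.7806523 rad; a=sin²(Δφ/2)+cosφ1·cosφ2·sin²(Δλ/2)=0.5739292887; c=2·atan2(√a, √(1-a))=1.719199026; dist=6371·c=10953.017 ≈ 10953.0 km; running total=29753.3 km
Leg 4 bearing: y=sinΔλ·cosφ2=-0.79819629, x=cosφ1·sinφ2-sinφ1·cosφ2·cosΔλ=-0.58396962; θ=atan2(y, x)=-126.1896° <0 so +360° → 233.8104° ≈ 233.8°
Leg 5: φ1=-0.6434017, φ2=0.6957214, Δφ=1.3391231, Δλ=-1.0187766 rad; a=sin²(Δφ/2)+cosφ1·cosφ2·sin²(Δλ/2)=0.5312318396; c=2·atan2(√a, √(1-a))=1.633300697; dist=6371·c=10405.759 ≈ 10405.8 km; running total=40159.1 km
Leg 5 bearing: y=sinΔλ·cosφ2=-0.65357893, x=cosφ1·sinφ2-sinφ1·cosφ2·cosΔλ=0.75427639; θ=atan2(y, x)=-40.9089° <0 so +360° → 319.0911° ≈ 319.1°
Leg 6: φ1=0.6957214, φ2=0.2408572, Δφ=-0.4548642, Δλ=-0.2776766 rad; a=sin²(Δφ/2)+cosφ1·cosφ2·sin²(Δλ/2)=0.0651166134; c=2·atan2(√a, √(1-a))=0.516066836; dist=6371·c=3287.862 ≈ 3287.9 km; running total=43447.0 km
Leg 6 bearing: y=sinΔλ·cosφ2=-0.26620919, x=cosφ1·sinφ2-sinφ1·cosφ2·cosΔλ=-0.41549781; θ=atan2(y, x)=-147.3523° <0 so +360° → 212.6477° ≈ 212.6°
Leg 7: φ1=0.2408572, φ2=-0.4571436, Δφ=-0.6980008, Δλ=-1.2640233 rad; a=sin²(Δφ/2)+cosφ1·cosφ2·sin²(Δλ/2)=0.4210665083; c=2·atan2(√a, √(1-a))=1.412266152; dist=6371·c=8997.548 ≈ 8997.5 km; running total=52444.5 km
Leg 7 bearing: y=sinΔλ·cosφ2=-0.85542391, x=cosφ1·sinφ2-sinφ1·cosφ2·cosΔλ=-0.49328283; θ=atan2(y, x)=-119.9700° <0 so +360° → 240.0300° ≈ 240.0°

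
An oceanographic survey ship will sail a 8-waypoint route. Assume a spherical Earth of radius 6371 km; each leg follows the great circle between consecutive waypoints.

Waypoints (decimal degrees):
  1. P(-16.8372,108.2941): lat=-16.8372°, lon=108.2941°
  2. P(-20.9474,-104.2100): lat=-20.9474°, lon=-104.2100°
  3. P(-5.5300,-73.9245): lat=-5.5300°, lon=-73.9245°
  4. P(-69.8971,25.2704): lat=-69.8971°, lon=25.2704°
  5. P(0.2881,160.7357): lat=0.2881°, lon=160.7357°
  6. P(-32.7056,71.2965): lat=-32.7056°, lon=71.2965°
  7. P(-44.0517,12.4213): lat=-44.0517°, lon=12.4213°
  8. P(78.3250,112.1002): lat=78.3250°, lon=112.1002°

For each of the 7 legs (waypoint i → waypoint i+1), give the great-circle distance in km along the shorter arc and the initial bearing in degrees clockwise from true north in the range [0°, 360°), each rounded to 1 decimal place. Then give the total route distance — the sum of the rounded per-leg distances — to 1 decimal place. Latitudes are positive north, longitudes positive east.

Leg 1: dist=14518.1 km, bearing=138.7°
Leg 2: dist=3687.2 km, bearing=66.6°
Leg 3: dist=9779.2 km, bearing=160.2°
Leg 4: dist=11615.5 km, bearing=133.6°
Leg 5: dist=9972.4 km, bearing=237.3°
Leg 6: dist=5171.1 km, bearing=238.0°
Leg 7: dist=14995.7 km, bearing=16.3°
Total: 69739.2 km

Leg 1: φ1=-0.2938646, φ2=-0.3656011, Δφ=-0.0717365, Δλ=-3.7088962 rad; a=sin²(Δφ/2)+cosφ1·cosφ2·sin²(Δλ/2)=0.8251485278; c=2·atan2(√a, √(1-a))=2.278771725; dist=6371·c=14518.055 ≈ 14518.1 km; running total=14518.1 km
Leg 1 bearing: y=sinΔλ·cosφ2=0.50184532, x=cosφ1·sinφ2-sinφ1·cosφ2·cosΔλ=-0.57032010; θ=atan2(y, x)=138.6543° ≈ 138.7°
Leg 2: φ1=-0.3656011, φ2=-0.0965167, Δφ=0.2690844, Δλ=0.5285817 rad; a=sin²(Δφ/2)+cosφ1·cosφ2·sin²(Δλ/2)=0.0814244986; c=2·atan2(√a, √(1-a))=0.578742730; dist=6371·c=3687.170 ≈ 3687.2 km; running total=18205.3 km
Leg 2 bearing: y=sinΔλ·cosφ2=0.50196199, x=cosφ1·sinφ2-sinφ1·cosφ2·cosΔλ=0.21728405; θ=atan2(y, x)=66.5937° ≈ 66.6°
Leg 3: φ1=-0.0965167, φ2=-1.2199345, Δφ=-1.1234178, Δλ=1.7312776 rad; a=sin²(Δφ/2)+cosφ1·cosφ2·sin²(Δλ/2)=0.4820852766; c=2·atan2(√a, √(1-a))=1.534959209; dist=6371·c=9779.225 ≈ 9779.2 km; running total=27984.5 km
Leg 3 bearing: y=sinΔλ·cosφ2=0.33929076, x=cosφ1·sinφ2-sinφ1·cosφ2·cosΔλ=-0.93999895; θ=atan2(y, x)=160.1531° ≈ 160.2°
Leg 4: φ1=-1.2199345, φ2=0.0050283, Δφ=1.2249628, Δλ=2.3643155 rad; a=sin²(Δφ/2)+cosφ1·cosφ2·sin²(Δλ/2)=0.6248611123; c=2·atan2(√a, √(1-a))=1.823189707; dist=6371·c=11615.542 ≈ 11615.5 km; running total=39600.0 km
Leg 4 bearing: y=sinΔλ·cosφ2=0.70133223, x=cosφ1·sinφ2-sinφ1·cosφ2·cosΔλ=-0.66766152; θ=atan2(y, x)=133.5911° ≈ 133.6°
Leg 5: φ1=0.0050283, φ2=-0.5708204, Δφ=-0.5758487, Δλ=-1.5610085 rad; a=sin²(Δφ/2)+cosφ1·cosφ2·sin²(Δλ/2)=0.4972405484; c=2·atan2(√a, √(1-a))=1.565277396; dist=6371·c=9972.382 ≈ 9972.4 km; running total=49572.4 km
Leg 5 bearing: y=sinΔλ·cosφ2=-0.84141767, x=cosφ1·sinφ2-sinφ1·cosφ2·cosΔλ=-0.54035715; θ=atan2(y, x)=-122.7085° <0 so +360° → 237.2915° ≈ 237.3°
Leg 6: φ1=-0.5708204, φ2=-0.7688472, Δφ=-0.1980268, Δλ=-1.0275661 rad; a=sin²(Δφ/2)+cosφ1·cosφ2·sin²(Δλ/2)=0.1558518311; c=2·atan2(√a, √(1-a))=0.811658386; dist=6371·c=5171.076 ≈ 5171.1 km; running total=54743.5 km
Leg 6 bearing: y=sinΔλ·cosφ2=-0.61524928, x=cosφ1·sinφ2-sinφ1·cosφ2·cosΔλ=-0.38433902; θ=atan2(y, x)=-121.9925° <0 so +360° → 238.0075° ≈ 238.0°
Leg 7: φ1=-0.7688472, φ2=1.3670291, Δφ=2.1358763, Δλ=1.7397250 rad; a=sin²(Δφ/2)+cosφ1·cosφ2·sin²(Δλ/2)=0.8526870920; c=2·atan2(√a, √(1-a))=2.353747220; dist=6371·c=14995.724 ≈ 14995.7 km; running total=69739.2 km
Leg 7 bearing: y=sinΔλ·cosφ2=0.19947951, x=cosφ1·sinφ2-sinφ1·cosφ2·cosΔλ=0.68018761; θ=atan2(y, x)=16.3449° ≈ 16.3°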